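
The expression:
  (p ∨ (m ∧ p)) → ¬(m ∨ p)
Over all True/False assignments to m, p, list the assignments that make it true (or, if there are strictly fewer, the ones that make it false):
is true only for:
  m=False, p=False;
  m=True, p=False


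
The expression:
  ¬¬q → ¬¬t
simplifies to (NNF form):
t ∨ ¬q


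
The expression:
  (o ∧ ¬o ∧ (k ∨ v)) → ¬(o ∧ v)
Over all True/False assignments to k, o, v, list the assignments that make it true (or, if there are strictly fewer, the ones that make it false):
is always true.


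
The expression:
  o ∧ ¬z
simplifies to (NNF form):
o ∧ ¬z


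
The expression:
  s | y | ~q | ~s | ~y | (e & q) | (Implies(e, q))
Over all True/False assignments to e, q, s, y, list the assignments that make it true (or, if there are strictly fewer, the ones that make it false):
is always true.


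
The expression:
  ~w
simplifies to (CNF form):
~w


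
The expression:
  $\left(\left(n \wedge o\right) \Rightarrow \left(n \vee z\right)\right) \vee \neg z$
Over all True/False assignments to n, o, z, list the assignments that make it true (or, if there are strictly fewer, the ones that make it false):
is always true.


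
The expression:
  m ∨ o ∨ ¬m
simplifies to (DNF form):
True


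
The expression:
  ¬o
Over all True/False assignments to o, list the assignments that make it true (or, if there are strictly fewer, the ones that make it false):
is true only for:
  o=False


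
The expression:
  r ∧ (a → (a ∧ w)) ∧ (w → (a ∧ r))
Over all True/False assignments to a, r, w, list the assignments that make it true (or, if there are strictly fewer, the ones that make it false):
is true only for:
  a=False, r=True, w=False;
  a=True, r=True, w=True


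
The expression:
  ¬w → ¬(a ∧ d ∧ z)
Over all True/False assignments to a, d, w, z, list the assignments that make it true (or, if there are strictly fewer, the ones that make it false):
is false only for:
  a=True, d=True, w=False, z=True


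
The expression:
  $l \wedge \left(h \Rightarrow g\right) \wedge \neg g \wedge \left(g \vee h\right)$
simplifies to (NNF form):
$\text{False}$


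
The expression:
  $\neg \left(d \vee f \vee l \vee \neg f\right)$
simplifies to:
$\text{False}$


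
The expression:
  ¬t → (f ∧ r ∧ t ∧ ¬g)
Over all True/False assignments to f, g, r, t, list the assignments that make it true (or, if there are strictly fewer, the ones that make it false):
is true only for:
  f=False, g=False, r=False, t=True;
  f=False, g=False, r=True, t=True;
  f=False, g=True, r=False, t=True;
  f=False, g=True, r=True, t=True;
  f=True, g=False, r=False, t=True;
  f=True, g=False, r=True, t=True;
  f=True, g=True, r=False, t=True;
  f=True, g=True, r=True, t=True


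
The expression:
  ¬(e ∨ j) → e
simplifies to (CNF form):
e ∨ j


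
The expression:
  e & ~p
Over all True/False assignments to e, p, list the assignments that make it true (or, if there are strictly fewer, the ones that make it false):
is true only for:
  e=True, p=False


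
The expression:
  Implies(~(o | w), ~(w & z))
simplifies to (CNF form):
True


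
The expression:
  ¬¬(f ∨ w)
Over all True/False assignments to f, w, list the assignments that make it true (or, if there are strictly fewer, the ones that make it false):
is false only for:
  f=False, w=False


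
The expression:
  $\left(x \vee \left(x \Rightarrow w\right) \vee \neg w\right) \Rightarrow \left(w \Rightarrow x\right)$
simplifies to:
$x \vee \neg w$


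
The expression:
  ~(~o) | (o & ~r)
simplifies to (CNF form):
o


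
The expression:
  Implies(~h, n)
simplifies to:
h | n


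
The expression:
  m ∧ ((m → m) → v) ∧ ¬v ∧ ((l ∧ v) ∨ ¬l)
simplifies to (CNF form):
False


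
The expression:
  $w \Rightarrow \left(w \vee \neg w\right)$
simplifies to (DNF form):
$\text{True}$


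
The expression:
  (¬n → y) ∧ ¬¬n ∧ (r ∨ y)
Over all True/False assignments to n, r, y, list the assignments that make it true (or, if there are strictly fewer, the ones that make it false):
is true only for:
  n=True, r=False, y=True;
  n=True, r=True, y=False;
  n=True, r=True, y=True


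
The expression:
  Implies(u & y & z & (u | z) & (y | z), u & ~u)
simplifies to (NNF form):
~u | ~y | ~z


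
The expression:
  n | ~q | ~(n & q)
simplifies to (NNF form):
True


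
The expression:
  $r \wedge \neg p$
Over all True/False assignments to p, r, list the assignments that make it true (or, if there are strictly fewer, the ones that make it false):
is true only for:
  p=False, r=True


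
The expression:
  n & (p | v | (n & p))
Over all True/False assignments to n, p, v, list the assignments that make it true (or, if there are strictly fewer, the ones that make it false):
is true only for:
  n=True, p=False, v=True;
  n=True, p=True, v=False;
  n=True, p=True, v=True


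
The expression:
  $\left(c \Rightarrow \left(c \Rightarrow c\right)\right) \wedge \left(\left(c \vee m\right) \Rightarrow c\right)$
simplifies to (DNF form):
$c \vee \neg m$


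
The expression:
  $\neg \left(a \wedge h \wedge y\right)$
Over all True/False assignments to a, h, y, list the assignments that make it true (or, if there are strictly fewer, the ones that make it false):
is false only for:
  a=True, h=True, y=True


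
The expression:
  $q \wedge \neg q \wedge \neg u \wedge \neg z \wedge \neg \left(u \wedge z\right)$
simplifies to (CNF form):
$\text{False}$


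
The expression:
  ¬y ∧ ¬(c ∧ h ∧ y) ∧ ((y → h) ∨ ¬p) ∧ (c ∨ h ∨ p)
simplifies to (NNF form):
¬y ∧ (c ∨ h ∨ p)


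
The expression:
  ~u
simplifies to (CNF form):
~u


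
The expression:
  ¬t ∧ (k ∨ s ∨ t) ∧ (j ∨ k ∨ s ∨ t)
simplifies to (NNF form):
¬t ∧ (k ∨ s)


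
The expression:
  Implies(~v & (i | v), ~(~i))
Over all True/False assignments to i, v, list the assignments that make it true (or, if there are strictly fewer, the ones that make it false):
is always true.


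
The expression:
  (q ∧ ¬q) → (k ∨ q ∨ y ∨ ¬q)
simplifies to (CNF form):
True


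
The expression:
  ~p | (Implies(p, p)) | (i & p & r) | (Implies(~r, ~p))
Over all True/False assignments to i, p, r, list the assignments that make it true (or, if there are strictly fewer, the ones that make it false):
is always true.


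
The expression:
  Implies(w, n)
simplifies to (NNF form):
n | ~w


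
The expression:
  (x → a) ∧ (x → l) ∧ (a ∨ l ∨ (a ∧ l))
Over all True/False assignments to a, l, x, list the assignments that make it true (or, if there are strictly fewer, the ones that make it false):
is true only for:
  a=False, l=True, x=False;
  a=True, l=False, x=False;
  a=True, l=True, x=False;
  a=True, l=True, x=True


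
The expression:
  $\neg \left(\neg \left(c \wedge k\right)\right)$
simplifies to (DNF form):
$c \wedge k$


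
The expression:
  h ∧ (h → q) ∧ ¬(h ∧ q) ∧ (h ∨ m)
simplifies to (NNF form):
False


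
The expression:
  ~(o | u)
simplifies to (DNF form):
~o & ~u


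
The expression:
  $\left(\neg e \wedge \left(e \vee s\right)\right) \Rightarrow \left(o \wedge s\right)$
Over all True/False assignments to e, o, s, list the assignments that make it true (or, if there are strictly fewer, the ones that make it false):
is false only for:
  e=False, o=False, s=True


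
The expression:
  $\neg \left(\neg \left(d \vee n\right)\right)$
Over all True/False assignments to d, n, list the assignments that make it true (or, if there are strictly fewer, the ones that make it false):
is false only for:
  d=False, n=False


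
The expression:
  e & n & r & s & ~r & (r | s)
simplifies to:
False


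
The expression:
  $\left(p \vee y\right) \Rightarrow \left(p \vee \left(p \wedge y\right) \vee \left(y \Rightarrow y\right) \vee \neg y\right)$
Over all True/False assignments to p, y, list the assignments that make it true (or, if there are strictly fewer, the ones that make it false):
is always true.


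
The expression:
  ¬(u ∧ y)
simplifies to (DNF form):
¬u ∨ ¬y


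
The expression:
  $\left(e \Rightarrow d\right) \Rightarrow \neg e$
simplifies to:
$\neg d \vee \neg e$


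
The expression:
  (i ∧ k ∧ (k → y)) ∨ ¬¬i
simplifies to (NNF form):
i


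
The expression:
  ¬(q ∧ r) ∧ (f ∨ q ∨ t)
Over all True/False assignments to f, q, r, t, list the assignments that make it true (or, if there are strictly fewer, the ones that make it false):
is false only for:
  f=False, q=False, r=False, t=False;
  f=False, q=False, r=True, t=False;
  f=False, q=True, r=True, t=False;
  f=False, q=True, r=True, t=True;
  f=True, q=True, r=True, t=False;
  f=True, q=True, r=True, t=True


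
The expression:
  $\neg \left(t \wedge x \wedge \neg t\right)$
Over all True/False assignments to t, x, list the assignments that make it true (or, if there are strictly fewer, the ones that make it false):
is always true.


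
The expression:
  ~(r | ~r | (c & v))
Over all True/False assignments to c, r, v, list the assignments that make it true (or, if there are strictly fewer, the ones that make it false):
is never true.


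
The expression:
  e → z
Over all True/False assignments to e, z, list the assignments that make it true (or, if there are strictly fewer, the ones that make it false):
is false only for:
  e=True, z=False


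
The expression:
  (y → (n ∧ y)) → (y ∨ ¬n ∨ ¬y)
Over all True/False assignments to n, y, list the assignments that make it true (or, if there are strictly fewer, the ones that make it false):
is always true.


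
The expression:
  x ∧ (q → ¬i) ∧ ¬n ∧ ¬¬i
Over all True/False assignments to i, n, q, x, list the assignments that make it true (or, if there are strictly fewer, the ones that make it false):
is true only for:
  i=True, n=False, q=False, x=True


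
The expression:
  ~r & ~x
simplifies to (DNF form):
~r & ~x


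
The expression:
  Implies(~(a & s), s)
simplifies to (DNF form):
s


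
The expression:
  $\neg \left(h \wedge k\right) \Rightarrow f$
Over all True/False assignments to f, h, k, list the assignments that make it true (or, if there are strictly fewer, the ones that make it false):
is false only for:
  f=False, h=False, k=False;
  f=False, h=False, k=True;
  f=False, h=True, k=False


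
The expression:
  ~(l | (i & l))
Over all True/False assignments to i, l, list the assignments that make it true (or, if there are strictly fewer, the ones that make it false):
is true only for:
  i=False, l=False;
  i=True, l=False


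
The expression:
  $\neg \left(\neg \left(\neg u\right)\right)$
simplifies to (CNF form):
$\neg u$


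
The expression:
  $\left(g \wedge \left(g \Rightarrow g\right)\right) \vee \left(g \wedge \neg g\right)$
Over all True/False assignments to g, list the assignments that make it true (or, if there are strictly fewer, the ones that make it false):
is true only for:
  g=True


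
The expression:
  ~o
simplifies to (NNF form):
~o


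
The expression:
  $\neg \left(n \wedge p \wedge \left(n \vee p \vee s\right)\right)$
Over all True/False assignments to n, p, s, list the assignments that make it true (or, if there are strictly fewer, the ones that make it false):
is false only for:
  n=True, p=True, s=False;
  n=True, p=True, s=True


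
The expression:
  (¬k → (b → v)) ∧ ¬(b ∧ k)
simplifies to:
(v ∧ ¬k) ∨ ¬b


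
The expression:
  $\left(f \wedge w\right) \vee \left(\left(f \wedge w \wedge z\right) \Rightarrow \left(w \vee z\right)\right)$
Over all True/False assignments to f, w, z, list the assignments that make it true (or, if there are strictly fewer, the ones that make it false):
is always true.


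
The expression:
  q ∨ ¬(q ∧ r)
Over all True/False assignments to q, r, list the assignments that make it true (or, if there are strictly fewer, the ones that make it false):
is always true.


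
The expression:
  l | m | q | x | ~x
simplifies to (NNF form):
True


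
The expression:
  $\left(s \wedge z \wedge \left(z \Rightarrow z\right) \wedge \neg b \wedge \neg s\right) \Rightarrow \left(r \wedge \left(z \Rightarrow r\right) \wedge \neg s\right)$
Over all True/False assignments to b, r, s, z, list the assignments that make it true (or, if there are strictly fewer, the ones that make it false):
is always true.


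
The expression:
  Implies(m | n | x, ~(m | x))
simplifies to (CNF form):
~m & ~x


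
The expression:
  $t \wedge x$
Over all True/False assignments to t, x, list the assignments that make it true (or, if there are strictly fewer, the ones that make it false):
is true only for:
  t=True, x=True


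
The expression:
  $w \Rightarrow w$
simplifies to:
$\text{True}$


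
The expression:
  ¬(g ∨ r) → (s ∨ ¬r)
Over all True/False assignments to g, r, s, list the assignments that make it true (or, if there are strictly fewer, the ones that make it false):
is always true.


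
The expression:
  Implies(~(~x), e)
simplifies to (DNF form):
e | ~x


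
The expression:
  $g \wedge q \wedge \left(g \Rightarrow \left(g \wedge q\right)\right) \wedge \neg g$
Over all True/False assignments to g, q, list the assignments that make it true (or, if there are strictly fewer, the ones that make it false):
is never true.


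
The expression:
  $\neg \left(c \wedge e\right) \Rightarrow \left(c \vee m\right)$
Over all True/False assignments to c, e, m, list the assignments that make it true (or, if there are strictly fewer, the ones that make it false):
is false only for:
  c=False, e=False, m=False;
  c=False, e=True, m=False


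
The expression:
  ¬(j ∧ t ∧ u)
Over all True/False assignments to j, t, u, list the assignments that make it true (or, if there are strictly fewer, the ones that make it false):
is false only for:
  j=True, t=True, u=True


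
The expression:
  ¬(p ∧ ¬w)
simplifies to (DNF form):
w ∨ ¬p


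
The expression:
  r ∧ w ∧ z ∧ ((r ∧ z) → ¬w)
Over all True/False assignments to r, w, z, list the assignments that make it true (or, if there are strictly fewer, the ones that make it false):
is never true.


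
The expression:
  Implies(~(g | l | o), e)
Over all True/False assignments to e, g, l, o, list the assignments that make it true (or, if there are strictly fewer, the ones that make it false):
is false only for:
  e=False, g=False, l=False, o=False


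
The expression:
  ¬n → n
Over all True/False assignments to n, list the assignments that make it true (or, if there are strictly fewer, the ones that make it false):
is true only for:
  n=True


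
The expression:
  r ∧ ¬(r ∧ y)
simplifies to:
r ∧ ¬y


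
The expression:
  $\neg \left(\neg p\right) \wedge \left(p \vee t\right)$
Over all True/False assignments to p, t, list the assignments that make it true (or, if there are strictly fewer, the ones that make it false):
is true only for:
  p=True, t=False;
  p=True, t=True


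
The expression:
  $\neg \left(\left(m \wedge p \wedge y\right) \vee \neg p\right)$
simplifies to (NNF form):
$p \wedge \left(\neg m \vee \neg y\right)$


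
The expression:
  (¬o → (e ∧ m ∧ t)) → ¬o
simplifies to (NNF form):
¬o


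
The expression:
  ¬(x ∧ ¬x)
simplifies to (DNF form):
True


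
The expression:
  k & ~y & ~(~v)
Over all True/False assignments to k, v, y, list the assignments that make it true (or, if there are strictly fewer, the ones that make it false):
is true only for:
  k=True, v=True, y=False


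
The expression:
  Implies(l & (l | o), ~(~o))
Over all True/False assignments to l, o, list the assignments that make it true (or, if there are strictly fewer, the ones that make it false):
is false only for:
  l=True, o=False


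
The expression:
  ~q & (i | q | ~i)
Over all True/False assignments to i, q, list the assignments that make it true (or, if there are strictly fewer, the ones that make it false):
is true only for:
  i=False, q=False;
  i=True, q=False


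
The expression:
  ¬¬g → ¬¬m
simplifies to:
m ∨ ¬g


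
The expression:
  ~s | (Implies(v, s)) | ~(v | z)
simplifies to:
True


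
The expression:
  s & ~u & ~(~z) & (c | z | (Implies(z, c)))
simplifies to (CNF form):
s & z & ~u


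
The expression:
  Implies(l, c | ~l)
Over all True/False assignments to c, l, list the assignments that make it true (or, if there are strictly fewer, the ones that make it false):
is false only for:
  c=False, l=True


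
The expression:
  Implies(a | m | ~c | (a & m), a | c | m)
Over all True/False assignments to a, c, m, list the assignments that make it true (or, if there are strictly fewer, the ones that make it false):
is false only for:
  a=False, c=False, m=False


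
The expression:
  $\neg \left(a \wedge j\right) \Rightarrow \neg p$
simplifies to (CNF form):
$\left(a \vee \neg p\right) \wedge \left(j \vee \neg p\right)$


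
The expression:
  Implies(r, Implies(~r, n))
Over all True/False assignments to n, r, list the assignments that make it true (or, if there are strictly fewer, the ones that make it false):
is always true.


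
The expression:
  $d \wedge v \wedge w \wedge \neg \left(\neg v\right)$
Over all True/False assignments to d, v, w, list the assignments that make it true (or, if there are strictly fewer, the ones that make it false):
is true only for:
  d=True, v=True, w=True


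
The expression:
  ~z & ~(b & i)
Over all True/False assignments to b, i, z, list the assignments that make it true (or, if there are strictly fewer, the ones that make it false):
is true only for:
  b=False, i=False, z=False;
  b=False, i=True, z=False;
  b=True, i=False, z=False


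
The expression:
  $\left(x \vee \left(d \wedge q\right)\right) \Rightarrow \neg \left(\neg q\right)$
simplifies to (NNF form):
$q \vee \neg x$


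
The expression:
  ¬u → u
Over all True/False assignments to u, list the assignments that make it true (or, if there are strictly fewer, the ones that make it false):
is true only for:
  u=True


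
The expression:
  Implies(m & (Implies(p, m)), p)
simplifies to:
p | ~m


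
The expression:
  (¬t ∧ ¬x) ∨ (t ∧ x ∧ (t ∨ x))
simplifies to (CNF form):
(t ∨ ¬x) ∧ (x ∨ ¬t)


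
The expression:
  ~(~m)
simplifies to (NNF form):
m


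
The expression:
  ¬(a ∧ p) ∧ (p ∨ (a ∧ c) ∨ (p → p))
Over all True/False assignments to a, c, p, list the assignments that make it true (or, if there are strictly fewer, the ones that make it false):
is false only for:
  a=True, c=False, p=True;
  a=True, c=True, p=True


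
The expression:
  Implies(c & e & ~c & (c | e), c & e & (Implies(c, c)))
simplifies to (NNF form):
True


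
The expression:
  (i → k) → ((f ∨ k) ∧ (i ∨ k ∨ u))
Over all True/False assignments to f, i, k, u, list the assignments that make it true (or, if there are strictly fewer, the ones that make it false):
is false only for:
  f=False, i=False, k=False, u=False;
  f=False, i=False, k=False, u=True;
  f=True, i=False, k=False, u=False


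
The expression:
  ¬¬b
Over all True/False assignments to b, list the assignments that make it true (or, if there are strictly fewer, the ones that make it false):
is true only for:
  b=True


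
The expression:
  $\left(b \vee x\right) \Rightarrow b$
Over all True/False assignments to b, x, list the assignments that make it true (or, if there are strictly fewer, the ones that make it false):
is false only for:
  b=False, x=True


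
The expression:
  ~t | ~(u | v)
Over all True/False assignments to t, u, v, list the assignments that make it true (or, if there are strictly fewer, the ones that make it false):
is false only for:
  t=True, u=False, v=True;
  t=True, u=True, v=False;
  t=True, u=True, v=True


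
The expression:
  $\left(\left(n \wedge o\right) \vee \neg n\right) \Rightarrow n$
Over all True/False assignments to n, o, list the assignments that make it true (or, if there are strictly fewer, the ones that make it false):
is true only for:
  n=True, o=False;
  n=True, o=True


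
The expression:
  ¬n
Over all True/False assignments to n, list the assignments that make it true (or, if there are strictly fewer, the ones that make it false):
is true only for:
  n=False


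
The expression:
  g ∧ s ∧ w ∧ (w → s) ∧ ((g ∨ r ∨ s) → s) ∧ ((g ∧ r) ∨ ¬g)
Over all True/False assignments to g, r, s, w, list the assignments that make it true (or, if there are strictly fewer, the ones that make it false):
is true only for:
  g=True, r=True, s=True, w=True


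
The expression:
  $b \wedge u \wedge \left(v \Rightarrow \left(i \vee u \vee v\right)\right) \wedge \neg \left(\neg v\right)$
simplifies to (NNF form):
$b \wedge u \wedge v$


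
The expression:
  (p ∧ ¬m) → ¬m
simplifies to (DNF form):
True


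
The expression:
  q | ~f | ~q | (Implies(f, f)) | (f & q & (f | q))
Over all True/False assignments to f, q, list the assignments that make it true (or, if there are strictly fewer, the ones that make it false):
is always true.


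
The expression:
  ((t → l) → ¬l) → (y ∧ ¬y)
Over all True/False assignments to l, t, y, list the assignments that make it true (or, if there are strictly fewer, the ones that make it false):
is true only for:
  l=True, t=False, y=False;
  l=True, t=False, y=True;
  l=True, t=True, y=False;
  l=True, t=True, y=True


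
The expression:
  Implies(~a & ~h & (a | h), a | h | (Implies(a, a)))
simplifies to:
True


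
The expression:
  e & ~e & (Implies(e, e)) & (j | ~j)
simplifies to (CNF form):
False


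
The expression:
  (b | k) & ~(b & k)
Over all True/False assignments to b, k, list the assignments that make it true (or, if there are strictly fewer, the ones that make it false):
is true only for:
  b=False, k=True;
  b=True, k=False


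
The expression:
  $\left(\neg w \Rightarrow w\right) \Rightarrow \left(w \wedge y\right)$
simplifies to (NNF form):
$y \vee \neg w$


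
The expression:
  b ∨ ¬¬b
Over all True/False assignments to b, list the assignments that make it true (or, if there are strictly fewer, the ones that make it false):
is true only for:
  b=True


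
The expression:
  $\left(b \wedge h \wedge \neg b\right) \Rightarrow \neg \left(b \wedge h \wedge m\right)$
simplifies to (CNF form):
$\text{True}$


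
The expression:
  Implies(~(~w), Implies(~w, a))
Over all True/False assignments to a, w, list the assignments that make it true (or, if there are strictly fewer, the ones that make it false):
is always true.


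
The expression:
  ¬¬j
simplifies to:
j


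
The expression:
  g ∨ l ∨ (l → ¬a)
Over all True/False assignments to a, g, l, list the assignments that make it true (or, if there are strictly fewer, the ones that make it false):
is always true.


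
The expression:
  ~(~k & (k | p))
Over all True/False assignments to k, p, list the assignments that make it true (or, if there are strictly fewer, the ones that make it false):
is false only for:
  k=False, p=True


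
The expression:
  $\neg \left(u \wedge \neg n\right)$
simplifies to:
$n \vee \neg u$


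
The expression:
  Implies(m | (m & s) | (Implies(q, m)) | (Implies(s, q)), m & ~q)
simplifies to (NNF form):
m & ~q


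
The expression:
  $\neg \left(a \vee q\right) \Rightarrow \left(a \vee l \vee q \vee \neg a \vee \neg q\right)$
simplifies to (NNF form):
$\text{True}$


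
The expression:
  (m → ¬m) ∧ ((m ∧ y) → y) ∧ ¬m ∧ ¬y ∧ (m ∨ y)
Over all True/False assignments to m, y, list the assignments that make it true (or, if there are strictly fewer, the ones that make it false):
is never true.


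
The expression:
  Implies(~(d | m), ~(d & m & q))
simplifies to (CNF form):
True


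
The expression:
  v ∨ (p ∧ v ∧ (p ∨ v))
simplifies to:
v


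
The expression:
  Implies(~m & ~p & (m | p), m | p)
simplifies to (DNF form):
True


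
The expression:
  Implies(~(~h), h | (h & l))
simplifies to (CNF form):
True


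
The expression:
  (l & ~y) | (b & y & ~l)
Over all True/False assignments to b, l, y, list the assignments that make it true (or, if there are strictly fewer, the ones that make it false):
is true only for:
  b=False, l=True, y=False;
  b=True, l=False, y=True;
  b=True, l=True, y=False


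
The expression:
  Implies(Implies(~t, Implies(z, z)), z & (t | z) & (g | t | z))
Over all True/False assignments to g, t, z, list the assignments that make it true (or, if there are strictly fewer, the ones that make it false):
is true only for:
  g=False, t=False, z=True;
  g=False, t=True, z=True;
  g=True, t=False, z=True;
  g=True, t=True, z=True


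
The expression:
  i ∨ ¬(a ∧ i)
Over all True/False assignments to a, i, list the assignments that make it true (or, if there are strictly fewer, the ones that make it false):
is always true.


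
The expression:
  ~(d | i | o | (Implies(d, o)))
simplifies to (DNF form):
False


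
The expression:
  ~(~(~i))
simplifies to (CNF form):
~i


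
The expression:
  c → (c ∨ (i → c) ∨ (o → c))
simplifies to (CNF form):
True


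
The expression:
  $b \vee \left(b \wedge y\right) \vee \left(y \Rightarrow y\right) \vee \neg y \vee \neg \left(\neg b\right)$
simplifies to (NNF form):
$\text{True}$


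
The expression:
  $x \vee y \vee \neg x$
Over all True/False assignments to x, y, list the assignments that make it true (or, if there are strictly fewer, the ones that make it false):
is always true.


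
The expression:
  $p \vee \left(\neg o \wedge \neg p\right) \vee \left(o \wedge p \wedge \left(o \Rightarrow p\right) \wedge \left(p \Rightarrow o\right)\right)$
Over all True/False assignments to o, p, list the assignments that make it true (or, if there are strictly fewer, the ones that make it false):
is false only for:
  o=True, p=False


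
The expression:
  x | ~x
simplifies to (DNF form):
True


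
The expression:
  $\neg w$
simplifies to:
$\neg w$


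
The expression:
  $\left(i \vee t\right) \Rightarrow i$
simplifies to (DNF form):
$i \vee \neg t$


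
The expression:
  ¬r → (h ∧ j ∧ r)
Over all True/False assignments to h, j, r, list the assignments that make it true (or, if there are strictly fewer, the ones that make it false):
is true only for:
  h=False, j=False, r=True;
  h=False, j=True, r=True;
  h=True, j=False, r=True;
  h=True, j=True, r=True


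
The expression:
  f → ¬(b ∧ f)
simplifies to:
¬b ∨ ¬f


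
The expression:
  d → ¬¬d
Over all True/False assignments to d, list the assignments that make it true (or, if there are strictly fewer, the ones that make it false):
is always true.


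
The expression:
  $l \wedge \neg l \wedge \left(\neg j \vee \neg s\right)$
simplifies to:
$\text{False}$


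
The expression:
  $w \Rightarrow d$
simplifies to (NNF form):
$d \vee \neg w$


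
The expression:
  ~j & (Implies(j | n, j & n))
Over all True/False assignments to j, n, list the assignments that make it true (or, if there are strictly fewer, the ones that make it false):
is true only for:
  j=False, n=False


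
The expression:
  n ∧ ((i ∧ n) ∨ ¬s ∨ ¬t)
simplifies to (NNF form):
n ∧ (i ∨ ¬s ∨ ¬t)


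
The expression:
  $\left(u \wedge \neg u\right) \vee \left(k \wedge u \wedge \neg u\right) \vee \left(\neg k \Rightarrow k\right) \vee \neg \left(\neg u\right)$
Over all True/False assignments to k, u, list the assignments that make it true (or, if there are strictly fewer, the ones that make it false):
is false only for:
  k=False, u=False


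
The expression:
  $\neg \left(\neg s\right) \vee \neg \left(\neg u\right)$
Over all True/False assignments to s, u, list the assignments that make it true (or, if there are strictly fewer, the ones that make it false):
is false only for:
  s=False, u=False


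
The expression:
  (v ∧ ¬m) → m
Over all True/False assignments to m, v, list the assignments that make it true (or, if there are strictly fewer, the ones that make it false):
is false only for:
  m=False, v=True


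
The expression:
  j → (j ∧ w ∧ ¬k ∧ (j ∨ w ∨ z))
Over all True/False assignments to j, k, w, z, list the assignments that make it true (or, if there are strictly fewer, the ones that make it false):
is false only for:
  j=True, k=False, w=False, z=False;
  j=True, k=False, w=False, z=True;
  j=True, k=True, w=False, z=False;
  j=True, k=True, w=False, z=True;
  j=True, k=True, w=True, z=False;
  j=True, k=True, w=True, z=True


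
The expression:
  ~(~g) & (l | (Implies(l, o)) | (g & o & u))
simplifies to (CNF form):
g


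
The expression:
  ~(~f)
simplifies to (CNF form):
f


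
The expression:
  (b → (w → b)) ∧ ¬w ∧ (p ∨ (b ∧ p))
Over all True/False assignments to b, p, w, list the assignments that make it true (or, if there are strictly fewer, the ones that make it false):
is true only for:
  b=False, p=True, w=False;
  b=True, p=True, w=False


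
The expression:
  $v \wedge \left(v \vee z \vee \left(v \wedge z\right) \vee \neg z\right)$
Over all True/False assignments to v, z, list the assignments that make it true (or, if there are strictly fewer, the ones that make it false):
is true only for:
  v=True, z=False;
  v=True, z=True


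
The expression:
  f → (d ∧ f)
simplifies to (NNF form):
d ∨ ¬f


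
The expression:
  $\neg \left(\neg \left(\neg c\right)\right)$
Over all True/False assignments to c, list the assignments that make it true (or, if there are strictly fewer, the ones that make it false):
is true only for:
  c=False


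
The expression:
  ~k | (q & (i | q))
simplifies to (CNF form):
q | ~k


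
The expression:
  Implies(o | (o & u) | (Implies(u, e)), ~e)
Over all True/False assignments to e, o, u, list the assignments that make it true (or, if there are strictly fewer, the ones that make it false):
is true only for:
  e=False, o=False, u=False;
  e=False, o=False, u=True;
  e=False, o=True, u=False;
  e=False, o=True, u=True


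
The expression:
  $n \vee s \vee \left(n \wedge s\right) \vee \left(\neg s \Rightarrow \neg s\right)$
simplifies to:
$\text{True}$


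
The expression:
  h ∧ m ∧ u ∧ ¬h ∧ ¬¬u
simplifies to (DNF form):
False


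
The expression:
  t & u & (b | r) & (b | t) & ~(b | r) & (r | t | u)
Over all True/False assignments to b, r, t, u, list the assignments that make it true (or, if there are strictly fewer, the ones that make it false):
is never true.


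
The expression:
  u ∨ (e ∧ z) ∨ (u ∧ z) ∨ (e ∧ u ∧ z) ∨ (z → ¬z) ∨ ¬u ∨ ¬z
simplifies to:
True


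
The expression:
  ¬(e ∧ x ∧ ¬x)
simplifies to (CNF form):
True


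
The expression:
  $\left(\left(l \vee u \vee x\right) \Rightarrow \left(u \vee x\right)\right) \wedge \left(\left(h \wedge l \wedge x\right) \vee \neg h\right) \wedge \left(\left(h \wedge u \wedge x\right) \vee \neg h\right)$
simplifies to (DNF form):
$\left(u \wedge \neg h\right) \vee \left(x \wedge \neg h\right) \vee \left(\neg h \wedge \neg l\right) \vee \left(l \wedge u \wedge x\right)$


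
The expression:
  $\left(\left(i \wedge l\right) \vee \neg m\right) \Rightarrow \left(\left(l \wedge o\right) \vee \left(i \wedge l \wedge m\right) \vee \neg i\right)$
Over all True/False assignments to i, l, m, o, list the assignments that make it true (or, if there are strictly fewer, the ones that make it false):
is false only for:
  i=True, l=False, m=False, o=False;
  i=True, l=False, m=False, o=True;
  i=True, l=True, m=False, o=False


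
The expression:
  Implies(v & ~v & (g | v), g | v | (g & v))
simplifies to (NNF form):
True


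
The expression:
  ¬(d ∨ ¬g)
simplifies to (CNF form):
g ∧ ¬d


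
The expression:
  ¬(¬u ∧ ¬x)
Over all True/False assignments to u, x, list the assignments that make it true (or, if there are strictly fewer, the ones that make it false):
is false only for:
  u=False, x=False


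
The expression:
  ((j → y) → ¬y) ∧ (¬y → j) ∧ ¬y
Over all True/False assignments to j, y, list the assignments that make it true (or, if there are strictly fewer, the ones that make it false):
is true only for:
  j=True, y=False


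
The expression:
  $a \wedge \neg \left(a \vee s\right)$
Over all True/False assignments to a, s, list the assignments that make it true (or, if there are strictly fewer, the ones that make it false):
is never true.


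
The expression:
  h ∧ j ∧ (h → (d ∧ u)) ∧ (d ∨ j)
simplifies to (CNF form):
d ∧ h ∧ j ∧ u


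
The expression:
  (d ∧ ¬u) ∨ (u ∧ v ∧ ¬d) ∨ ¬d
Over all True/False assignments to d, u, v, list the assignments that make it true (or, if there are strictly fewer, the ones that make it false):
is false only for:
  d=True, u=True, v=False;
  d=True, u=True, v=True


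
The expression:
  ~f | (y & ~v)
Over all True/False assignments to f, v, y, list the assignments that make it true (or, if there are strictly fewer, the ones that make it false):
is false only for:
  f=True, v=False, y=False;
  f=True, v=True, y=False;
  f=True, v=True, y=True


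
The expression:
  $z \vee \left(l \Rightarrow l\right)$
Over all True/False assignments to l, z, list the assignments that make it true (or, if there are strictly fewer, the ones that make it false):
is always true.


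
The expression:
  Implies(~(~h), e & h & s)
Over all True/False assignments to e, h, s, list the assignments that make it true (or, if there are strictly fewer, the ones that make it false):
is false only for:
  e=False, h=True, s=False;
  e=False, h=True, s=True;
  e=True, h=True, s=False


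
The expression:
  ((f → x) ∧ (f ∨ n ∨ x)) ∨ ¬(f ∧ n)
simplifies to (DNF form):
x ∨ ¬f ∨ ¬n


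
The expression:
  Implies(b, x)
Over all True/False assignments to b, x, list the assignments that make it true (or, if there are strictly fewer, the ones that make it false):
is false only for:
  b=True, x=False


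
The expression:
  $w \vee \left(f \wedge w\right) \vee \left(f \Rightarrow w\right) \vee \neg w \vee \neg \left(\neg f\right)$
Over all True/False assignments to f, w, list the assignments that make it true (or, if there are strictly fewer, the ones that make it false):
is always true.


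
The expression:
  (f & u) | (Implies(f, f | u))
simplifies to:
True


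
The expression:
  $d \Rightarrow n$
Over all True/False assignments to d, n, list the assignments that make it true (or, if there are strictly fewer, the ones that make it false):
is false only for:
  d=True, n=False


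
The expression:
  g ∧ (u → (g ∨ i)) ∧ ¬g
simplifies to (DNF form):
False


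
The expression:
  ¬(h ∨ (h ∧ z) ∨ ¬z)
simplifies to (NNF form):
z ∧ ¬h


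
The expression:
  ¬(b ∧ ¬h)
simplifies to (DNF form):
h ∨ ¬b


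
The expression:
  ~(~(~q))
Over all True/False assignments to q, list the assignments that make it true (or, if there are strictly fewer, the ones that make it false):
is true only for:
  q=False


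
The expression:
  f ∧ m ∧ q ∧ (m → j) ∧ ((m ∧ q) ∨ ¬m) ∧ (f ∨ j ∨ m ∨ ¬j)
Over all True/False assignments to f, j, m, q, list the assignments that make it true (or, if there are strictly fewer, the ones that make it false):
is true only for:
  f=True, j=True, m=True, q=True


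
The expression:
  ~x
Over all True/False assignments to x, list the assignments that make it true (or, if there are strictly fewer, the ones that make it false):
is true only for:
  x=False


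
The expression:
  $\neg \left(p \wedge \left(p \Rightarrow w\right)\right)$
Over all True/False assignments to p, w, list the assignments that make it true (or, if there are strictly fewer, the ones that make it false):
is false only for:
  p=True, w=True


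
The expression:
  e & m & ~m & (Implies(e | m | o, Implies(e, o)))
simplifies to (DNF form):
False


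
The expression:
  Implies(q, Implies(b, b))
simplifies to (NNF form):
True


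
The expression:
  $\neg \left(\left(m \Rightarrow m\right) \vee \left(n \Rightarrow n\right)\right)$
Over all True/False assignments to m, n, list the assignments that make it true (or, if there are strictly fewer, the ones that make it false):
is never true.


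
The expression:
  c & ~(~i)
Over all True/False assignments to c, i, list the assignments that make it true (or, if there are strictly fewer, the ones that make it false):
is true only for:
  c=True, i=True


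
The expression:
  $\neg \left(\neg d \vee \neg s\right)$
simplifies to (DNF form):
$d \wedge s$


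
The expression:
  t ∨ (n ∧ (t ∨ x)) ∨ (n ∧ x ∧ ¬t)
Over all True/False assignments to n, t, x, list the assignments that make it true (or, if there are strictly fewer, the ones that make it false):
is false only for:
  n=False, t=False, x=False;
  n=False, t=False, x=True;
  n=True, t=False, x=False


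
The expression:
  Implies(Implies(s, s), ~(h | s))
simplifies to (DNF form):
~h & ~s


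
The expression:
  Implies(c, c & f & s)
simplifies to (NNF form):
~c | (f & s)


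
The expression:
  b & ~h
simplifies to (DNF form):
b & ~h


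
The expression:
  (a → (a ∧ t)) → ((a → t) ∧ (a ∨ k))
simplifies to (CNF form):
a ∨ k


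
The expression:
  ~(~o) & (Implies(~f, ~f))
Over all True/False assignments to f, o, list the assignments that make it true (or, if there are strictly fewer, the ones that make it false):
is true only for:
  f=False, o=True;
  f=True, o=True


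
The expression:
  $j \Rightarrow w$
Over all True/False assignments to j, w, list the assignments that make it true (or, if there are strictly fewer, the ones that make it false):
is false only for:
  j=True, w=False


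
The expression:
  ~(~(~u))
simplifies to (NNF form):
~u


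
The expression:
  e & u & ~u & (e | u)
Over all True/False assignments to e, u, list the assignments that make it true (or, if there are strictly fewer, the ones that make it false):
is never true.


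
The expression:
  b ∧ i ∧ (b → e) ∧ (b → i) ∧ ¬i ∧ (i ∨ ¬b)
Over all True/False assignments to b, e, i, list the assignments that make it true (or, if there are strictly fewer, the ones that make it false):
is never true.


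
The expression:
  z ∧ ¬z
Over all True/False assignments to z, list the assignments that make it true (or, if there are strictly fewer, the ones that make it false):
is never true.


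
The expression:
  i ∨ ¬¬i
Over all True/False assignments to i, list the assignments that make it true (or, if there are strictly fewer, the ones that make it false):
is true only for:
  i=True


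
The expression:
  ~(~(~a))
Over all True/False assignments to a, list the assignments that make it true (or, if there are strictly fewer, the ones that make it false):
is true only for:
  a=False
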